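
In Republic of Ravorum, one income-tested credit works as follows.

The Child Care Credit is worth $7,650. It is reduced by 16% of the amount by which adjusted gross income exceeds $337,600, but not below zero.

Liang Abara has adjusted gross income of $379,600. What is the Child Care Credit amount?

Child Care Credit: 16% of the $42,000 excess over $337,600 is $6,720; credit = $7,650 − $6,720 = $930.

$930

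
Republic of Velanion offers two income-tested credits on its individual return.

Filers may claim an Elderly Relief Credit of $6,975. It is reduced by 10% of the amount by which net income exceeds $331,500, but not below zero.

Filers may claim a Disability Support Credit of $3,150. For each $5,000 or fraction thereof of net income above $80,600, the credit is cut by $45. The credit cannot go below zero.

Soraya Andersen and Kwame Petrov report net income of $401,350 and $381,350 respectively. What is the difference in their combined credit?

Soraya ($401,350): Elderly Relief Credit: 10% of the $69,850 excess over $331,500 is $6,985 ≥ base, so the credit is $0. Disability Support Credit: income exceeds $80,600 by $320,750, which is 65 full-or-partial $5,000 increments; reduction = 65 × $45 = $2,925, leaving $225. total $0 + $225 = $225
Kwame ($381,350): Elderly Relief Credit: 10% of the $49,850 excess over $331,500 is $4,985; credit = $6,975 − $4,985 = $1,990. Disability Support Credit: income exceeds $80,600 by $300,750, which is 61 full-or-partial $5,000 increments; reduction = 61 × $45 = $2,745, leaving $405. total $1,990 + $405 = $2,395
Difference: |$225 − $2,395| = $2,170.

$2,170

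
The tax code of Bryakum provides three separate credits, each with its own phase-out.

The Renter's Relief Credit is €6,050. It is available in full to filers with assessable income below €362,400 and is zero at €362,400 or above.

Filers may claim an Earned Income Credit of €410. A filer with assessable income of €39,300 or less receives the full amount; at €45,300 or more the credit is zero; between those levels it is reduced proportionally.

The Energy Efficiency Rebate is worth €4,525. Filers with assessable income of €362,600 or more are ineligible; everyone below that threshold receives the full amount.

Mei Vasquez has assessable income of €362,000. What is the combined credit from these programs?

Renter's Relief Credit: €362,000 is below the €362,400 cutoff, so the full €6,050 applies.
Earned Income Credit: €362,000 is at or above €45,300, so the credit is €0.
Energy Efficiency Rebate: €362,000 is below the €362,600 cutoff, so the full €4,525 applies.
Total: €6,050 + €0 + €4,525 = €10,575.

€10,575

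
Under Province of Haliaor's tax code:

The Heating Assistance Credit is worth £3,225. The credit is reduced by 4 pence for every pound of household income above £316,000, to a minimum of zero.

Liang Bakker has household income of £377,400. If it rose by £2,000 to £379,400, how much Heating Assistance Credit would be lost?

£80

At £377,400 — 4% of the £61,400 excess over £316,000 is £2,456; credit = £3,225 − £2,456 = £769.
At £379,400 — 4% of the £63,400 excess over £316,000 is £2,536; credit = £3,225 − £2,536 = £689.
Lost: £769 − £689 = £80.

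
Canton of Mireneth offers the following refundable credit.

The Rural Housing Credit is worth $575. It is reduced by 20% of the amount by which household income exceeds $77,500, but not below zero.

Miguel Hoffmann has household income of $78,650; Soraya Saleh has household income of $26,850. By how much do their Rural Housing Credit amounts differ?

Miguel ($78,650): Rural Housing Credit: 20% of the $1,150 excess over $77,500 is $230; credit = $575 − $230 = $345.
Soraya ($26,850): Rural Housing Credit: $26,850 is at or below the $77,500 threshold, so the full $575 applies.
Difference: |$345 − $575| = $230.

$230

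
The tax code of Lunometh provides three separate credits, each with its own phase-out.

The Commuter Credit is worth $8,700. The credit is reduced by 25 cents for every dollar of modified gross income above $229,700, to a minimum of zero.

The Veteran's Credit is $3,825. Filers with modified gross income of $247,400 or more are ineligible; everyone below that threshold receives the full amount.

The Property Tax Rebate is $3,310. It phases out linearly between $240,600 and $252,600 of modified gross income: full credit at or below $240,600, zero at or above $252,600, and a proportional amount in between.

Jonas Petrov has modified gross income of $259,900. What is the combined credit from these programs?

$1,150

Commuter Credit: 25% of the $30,200 excess over $229,700 is $7,550; credit = $8,700 − $7,550 = $1,150.
Veteran's Credit: $259,900 meets or exceeds the $247,400 cutoff, so the credit is $0.
Property Tax Rebate: $259,900 is at or above $252,600, so the credit is $0.
Total: $1,150 + $0 + $0 = $1,150.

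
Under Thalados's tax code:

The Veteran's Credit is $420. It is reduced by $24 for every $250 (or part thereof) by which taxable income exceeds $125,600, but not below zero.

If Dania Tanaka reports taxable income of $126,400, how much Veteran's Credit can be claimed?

$324

Veteran's Credit: income exceeds $125,600 by $800, which is 4 full-or-partial $250 increments; reduction = 4 × $24 = $96, leaving $324.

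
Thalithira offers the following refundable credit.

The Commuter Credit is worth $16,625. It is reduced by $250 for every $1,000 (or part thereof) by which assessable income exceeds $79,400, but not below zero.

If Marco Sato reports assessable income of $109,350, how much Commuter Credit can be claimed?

Commuter Credit: income exceeds $79,400 by $29,950, which is 30 full-or-partial $1,000 increments; reduction = 30 × $250 = $7,500, leaving $9,125.

$9,125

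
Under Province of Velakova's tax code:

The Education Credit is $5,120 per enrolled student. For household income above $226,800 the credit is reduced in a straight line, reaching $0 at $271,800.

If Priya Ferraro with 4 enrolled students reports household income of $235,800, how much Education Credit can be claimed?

$16,384

Education Credit: base = 4 × $5,120 = $20,480. $235,800 is $9,000 into a $45,000 phase-out range, leaving 36,000/45,000 of the credit: $20,480 × 36,000/45,000 = $16,384.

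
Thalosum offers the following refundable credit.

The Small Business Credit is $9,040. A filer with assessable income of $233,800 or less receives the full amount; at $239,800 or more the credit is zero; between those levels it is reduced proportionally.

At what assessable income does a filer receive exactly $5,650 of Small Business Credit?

$236,050

$5,650 is 5,650/9,040 of the full $9,040, so 3,390/9,040 of the $6,000 range has been used: income = $233,800 + $6,000 × 3,390/9,040 = $236,050.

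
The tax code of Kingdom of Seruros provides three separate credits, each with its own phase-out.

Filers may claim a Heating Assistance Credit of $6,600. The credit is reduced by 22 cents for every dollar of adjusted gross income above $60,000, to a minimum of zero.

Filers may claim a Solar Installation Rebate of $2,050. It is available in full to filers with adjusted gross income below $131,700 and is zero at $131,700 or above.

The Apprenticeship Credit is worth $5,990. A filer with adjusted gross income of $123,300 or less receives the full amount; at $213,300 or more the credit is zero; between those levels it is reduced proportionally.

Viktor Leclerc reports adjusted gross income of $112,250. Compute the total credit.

$8,040

Heating Assistance Credit: 22% of the $52,250 excess over $60,000 is $11,495 ≥ base, so the credit is $0.
Solar Installation Rebate: $112,250 is below the $131,700 cutoff, so the full $2,050 applies.
Apprenticeship Credit: $112,250 is at or below the $123,300 threshold, so the full $5,990 applies.
Total: $0 + $2,050 + $5,990 = $8,040.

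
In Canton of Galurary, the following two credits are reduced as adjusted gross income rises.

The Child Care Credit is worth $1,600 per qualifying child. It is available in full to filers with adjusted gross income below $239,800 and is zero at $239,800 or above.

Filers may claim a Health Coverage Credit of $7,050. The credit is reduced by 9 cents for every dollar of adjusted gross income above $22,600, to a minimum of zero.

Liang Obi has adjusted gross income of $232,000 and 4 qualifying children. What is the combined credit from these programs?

Child Care Credit: base = 4 × $1,600 = $6,400. $232,000 is below the $239,800 cutoff, so the full $6,400 applies.
Health Coverage Credit: 9% of the $209,400 excess over $22,600 is $18,846 ≥ base, so the credit is $0.
Total: $6,400 + $0 = $6,400.

$6,400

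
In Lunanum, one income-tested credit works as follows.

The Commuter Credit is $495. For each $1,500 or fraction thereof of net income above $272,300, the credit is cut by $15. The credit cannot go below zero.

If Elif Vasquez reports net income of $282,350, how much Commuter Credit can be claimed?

$390

Commuter Credit: income exceeds $272,300 by $10,050, which is 7 full-or-partial $1,500 increments; reduction = 7 × $15 = $105, leaving $390.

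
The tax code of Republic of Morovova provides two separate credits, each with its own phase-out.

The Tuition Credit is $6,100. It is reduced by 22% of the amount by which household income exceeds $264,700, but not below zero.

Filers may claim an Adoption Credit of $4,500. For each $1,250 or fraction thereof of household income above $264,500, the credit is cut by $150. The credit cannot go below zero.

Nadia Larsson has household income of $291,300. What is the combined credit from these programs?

Tuition Credit: 22% of the $26,600 excess over $264,700 is $5,852; credit = $6,100 − $5,852 = $248.
Adoption Credit: income exceeds $264,500 by $26,800, which is 22 full-or-partial $1,250 increments; reduction = 22 × $150 = $3,300, leaving $1,200.
Total: $248 + $1,200 = $1,448.

$1,448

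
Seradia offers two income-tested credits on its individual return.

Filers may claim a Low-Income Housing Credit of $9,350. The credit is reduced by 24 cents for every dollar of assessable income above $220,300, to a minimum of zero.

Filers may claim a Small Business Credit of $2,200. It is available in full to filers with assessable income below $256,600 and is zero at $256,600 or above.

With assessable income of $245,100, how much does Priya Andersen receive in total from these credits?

$5,598

Low-Income Housing Credit: 24% of the $24,800 excess over $220,300 is $5,952; credit = $9,350 − $5,952 = $3,398.
Small Business Credit: $245,100 is below the $256,600 cutoff, so the full $2,200 applies.
Total: $3,398 + $2,200 = $5,598.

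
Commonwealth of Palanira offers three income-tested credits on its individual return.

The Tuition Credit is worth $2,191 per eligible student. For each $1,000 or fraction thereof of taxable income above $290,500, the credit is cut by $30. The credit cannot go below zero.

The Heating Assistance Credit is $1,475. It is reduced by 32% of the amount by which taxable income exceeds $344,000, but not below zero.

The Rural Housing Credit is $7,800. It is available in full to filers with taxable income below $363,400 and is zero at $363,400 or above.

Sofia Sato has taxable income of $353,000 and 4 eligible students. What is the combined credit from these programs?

Tuition Credit: base = 4 × $2,191 = $8,764. income exceeds $290,500 by $62,500, which is 63 full-or-partial $1,000 increments; reduction = 63 × $30 = $1,890, leaving $6,874.
Heating Assistance Credit: 32% of the $9,000 excess over $344,000 is $2,880 ≥ base, so the credit is $0.
Rural Housing Credit: $353,000 is below the $363,400 cutoff, so the full $7,800 applies.
Total: $6,874 + $0 + $7,800 = $14,674.

$14,674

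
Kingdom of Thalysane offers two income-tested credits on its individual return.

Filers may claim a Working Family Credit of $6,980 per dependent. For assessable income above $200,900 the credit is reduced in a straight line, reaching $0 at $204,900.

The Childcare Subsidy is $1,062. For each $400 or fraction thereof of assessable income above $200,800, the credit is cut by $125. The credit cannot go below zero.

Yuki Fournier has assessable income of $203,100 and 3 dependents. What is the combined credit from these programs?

$9,735

Working Family Credit: base = 3 × $6,980 = $20,940. $203,100 is $2,200 into a $4,000 phase-out range, leaving 1,800/4,000 of the credit: $20,940 × 1,800/4,000 = $9,423.
Childcare Subsidy: income exceeds $200,800 by $2,300, which is 6 full-or-partial $400 increments; reduction = 6 × $125 = $750, leaving $312.
Total: $9,423 + $312 = $9,735.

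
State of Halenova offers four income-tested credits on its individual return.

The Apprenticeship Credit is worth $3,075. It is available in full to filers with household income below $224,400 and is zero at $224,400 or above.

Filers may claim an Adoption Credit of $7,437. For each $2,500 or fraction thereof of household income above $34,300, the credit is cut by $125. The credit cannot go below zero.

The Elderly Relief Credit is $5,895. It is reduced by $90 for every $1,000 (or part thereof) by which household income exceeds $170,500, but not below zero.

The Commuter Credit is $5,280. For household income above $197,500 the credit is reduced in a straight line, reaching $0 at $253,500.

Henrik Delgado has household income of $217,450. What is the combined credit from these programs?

Apprenticeship Credit: $217,450 is below the $224,400 cutoff, so the full $3,075 applies.
Adoption Credit: income exceeds $34,300 by $183,150 → 74 increments × $125 = $9,250 ≥ base, so the credit is $0.
Elderly Relief Credit: income exceeds $170,500 by $46,950, which is 47 full-or-partial $1,000 increments; reduction = 47 × $90 = $4,230, leaving $1,665.
Commuter Credit: $217,450 is $19,950 into a $56,000 phase-out range, leaving 36,050/56,000 of the credit: $5,280 × 36,050/56,000 = $3,399.
Total: $3,075 + $0 + $1,665 + $3,399 = $8,139.

$8,139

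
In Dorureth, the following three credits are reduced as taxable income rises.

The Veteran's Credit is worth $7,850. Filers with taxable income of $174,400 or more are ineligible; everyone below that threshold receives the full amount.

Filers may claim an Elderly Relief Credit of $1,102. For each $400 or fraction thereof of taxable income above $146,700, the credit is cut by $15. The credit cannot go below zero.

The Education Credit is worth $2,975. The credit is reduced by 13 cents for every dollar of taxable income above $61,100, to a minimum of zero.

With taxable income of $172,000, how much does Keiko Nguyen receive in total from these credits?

Veteran's Credit: $172,000 is below the $174,400 cutoff, so the full $7,850 applies.
Elderly Relief Credit: income exceeds $146,700 by $25,300, which is 64 full-or-partial $400 increments; reduction = 64 × $15 = $960, leaving $142.
Education Credit: 13% of the $110,900 excess over $61,100 is $14,417 ≥ base, so the credit is $0.
Total: $7,850 + $142 + $0 = $7,992.

$7,992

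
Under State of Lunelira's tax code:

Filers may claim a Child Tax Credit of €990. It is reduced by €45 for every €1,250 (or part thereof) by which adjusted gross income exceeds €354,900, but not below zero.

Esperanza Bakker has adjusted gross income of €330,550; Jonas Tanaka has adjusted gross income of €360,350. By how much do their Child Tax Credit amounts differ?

€225

Esperanza (€330,550): Child Tax Credit: €330,550 is at or below the €354,900 threshold, so the full €990 applies.
Jonas (€360,350): Child Tax Credit: income exceeds €354,900 by €5,450, which is 5 full-or-partial €1,250 increments; reduction = 5 × €45 = €225, leaving €765.
Difference: |€990 − €765| = €225.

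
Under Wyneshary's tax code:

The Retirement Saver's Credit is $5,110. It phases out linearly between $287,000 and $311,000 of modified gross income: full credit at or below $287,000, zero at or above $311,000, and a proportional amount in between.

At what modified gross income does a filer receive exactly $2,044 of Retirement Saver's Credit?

$2,044 is 2,044/5,110 of the full $5,110, so 3,066/5,110 of the $24,000 range has been used: income = $287,000 + $24,000 × 3,066/5,110 = $301,400.

$301,400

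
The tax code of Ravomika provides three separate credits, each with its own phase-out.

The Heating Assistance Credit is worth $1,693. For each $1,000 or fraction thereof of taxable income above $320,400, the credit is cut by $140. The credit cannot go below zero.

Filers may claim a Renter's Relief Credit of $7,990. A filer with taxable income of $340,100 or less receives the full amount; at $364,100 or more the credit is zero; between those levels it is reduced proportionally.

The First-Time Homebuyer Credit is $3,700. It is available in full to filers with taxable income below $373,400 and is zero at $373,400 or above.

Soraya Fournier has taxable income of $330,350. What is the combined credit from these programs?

$11,983

Heating Assistance Credit: income exceeds $320,400 by $9,950, which is 10 full-or-partial $1,000 increments; reduction = 10 × $140 = $1,400, leaving $293.
Renter's Relief Credit: $330,350 is at or below the $340,100 threshold, so the full $7,990 applies.
First-Time Homebuyer Credit: $330,350 is below the $373,400 cutoff, so the full $3,700 applies.
Total: $293 + $7,990 + $3,700 = $11,983.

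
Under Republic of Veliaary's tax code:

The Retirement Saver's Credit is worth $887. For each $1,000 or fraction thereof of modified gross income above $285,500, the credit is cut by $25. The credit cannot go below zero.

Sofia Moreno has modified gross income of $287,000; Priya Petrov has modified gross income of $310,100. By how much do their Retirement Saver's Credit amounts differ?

$575

Sofia ($287,000): Retirement Saver's Credit: income exceeds $285,500 by $1,500, which is 2 full-or-partial $1,000 increments; reduction = 2 × $25 = $50, leaving $837.
Priya ($310,100): Retirement Saver's Credit: income exceeds $285,500 by $24,600, which is 25 full-or-partial $1,000 increments; reduction = 25 × $25 = $625, leaving $262.
Difference: |$837 − $262| = $575.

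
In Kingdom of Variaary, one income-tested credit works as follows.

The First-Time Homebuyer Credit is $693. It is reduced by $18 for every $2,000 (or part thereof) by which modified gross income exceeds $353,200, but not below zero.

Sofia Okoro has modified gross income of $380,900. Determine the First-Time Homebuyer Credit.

First-Time Homebuyer Credit: income exceeds $353,200 by $27,700, which is 14 full-or-partial $2,000 increments; reduction = 14 × $18 = $252, leaving $441.

$441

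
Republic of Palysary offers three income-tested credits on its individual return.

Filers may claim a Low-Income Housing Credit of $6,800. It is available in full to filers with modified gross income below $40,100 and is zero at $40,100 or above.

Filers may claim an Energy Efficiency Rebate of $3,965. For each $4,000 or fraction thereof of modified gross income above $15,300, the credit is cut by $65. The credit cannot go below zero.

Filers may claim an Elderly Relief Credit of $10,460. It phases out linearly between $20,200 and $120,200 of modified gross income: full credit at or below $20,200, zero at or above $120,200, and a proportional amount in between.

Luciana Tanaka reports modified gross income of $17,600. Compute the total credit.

$21,160

Low-Income Housing Credit: $17,600 is below the $40,100 cutoff, so the full $6,800 applies.
Energy Efficiency Rebate: income exceeds $15,300 by $2,300, which is 1 full-or-partial $4,000 increment; reduction = 1 × $65 = $65, leaving $3,900.
Elderly Relief Credit: $17,600 is at or below the $20,200 threshold, so the full $10,460 applies.
Total: $6,800 + $3,900 + $10,460 = $21,160.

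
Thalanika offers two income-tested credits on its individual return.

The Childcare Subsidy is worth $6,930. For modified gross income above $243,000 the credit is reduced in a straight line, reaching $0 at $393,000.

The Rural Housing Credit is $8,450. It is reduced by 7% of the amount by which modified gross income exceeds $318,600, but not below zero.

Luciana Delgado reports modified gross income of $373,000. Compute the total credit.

$5,566

Childcare Subsidy: $373,000 is $130,000 into a $150,000 phase-out range, leaving 20,000/150,000 of the credit: $6,930 × 20,000/150,000 = $924.
Rural Housing Credit: 7% of the $54,400 excess over $318,600 is $3,808; credit = $8,450 − $3,808 = $4,642.
Total: $924 + $4,642 = $5,566.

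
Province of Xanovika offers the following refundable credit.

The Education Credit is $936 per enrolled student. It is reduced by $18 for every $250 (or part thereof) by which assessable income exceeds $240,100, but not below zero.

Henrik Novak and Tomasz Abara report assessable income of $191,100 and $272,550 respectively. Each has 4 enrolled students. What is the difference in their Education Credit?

Henrik ($191,100): Education Credit: base = 4 × $936 = $3,744. $191,100 is at or below the $240,100 threshold, so the full $3,744 applies.
Tomasz ($272,550): Education Credit: base = 4 × $936 = $3,744. income exceeds $240,100 by $32,450, which is 130 full-or-partial $250 increments; reduction = 130 × $18 = $2,340, leaving $1,404.
Difference: |$3,744 − $1,404| = $2,340.

$2,340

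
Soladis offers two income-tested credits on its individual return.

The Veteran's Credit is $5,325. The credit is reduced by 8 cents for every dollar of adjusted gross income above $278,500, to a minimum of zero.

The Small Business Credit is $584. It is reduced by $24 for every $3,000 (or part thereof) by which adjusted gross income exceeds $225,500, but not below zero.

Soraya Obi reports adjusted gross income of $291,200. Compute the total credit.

$4,365

Veteran's Credit: 8% of the $12,700 excess over $278,500 is $1,016; credit = $5,325 − $1,016 = $4,309.
Small Business Credit: income exceeds $225,500 by $65,700, which is 22 full-or-partial $3,000 increments; reduction = 22 × $24 = $528, leaving $56.
Total: $4,309 + $56 = $4,365.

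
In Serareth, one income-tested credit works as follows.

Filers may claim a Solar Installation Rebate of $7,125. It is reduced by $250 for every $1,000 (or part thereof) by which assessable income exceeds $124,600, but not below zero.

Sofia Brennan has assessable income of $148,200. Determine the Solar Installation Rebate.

$1,125

Solar Installation Rebate: income exceeds $124,600 by $23,600, which is 24 full-or-partial $1,000 increments; reduction = 24 × $250 = $6,000, leaving $1,125.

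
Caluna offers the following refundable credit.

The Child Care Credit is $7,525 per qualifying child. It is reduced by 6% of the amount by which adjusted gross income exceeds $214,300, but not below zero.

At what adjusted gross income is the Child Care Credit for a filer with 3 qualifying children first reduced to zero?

$590,550

Full credit = 3 × $7,525 = $22,575.
The credit falls by 6% of each dollar above $214,300, so it reaches zero when the excess is $22,575 / 6% = $376,250: income = $214,300 + $376,250 = $590,550.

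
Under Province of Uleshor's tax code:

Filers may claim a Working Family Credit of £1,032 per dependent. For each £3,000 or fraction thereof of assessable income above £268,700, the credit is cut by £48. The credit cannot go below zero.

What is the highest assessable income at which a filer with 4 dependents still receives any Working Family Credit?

Full credit = 4 × £1,032 = £4,128.
After 85 increments the reduction is 85 × £48 = £4,080, leaving £48; one more increment wipes it out. Increment 85 ends at excess 85 × £3,000 = £255,000, so the highest qualifying income is £268,700 + £255,000 = £523,700.

£523,700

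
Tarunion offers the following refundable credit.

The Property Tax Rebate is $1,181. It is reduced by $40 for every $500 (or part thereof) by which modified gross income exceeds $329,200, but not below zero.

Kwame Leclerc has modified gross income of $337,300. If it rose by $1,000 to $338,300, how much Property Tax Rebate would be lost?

At $337,300 — income exceeds $329,200 by $8,100, which is 17 full-or-partial $500 increments; reduction = 17 × $40 = $680, leaving $501.
At $338,300 — income exceeds $329,200 by $9,100, which is 19 full-or-partial $500 increments; reduction = 19 × $40 = $760, leaving $421.
Lost: $501 − $421 = $80.

$80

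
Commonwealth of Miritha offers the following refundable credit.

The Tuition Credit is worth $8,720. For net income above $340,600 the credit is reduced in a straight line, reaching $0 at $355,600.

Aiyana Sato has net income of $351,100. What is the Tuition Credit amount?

$2,616

Tuition Credit: $351,100 is $10,500 into a $15,000 phase-out range, leaving 4,500/15,000 of the credit: $8,720 × 4,500/15,000 = $2,616.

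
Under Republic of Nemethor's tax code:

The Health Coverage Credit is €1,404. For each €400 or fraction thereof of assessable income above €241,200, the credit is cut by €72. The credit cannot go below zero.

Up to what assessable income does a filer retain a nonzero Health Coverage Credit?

After 19 increments the reduction is 19 × €72 = €1,368, leaving €36; one more increment wipes it out. Increment 19 ends at excess 19 × €400 = €7,600, so the highest qualifying income is €241,200 + €7,600 = €248,800.

€248,800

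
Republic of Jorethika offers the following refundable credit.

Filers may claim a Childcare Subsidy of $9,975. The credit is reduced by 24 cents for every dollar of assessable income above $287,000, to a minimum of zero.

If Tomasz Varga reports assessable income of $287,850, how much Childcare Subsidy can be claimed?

$9,771

Childcare Subsidy: 24% of the $850 excess over $287,000 is $204; credit = $9,975 − $204 = $9,771.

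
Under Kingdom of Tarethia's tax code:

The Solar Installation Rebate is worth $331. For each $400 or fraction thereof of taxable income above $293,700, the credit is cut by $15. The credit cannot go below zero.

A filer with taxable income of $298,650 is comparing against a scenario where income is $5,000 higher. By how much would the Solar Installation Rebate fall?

At $298,650 — income exceeds $293,700 by $4,950, which is 13 full-or-partial $400 increments; reduction = 13 × $15 = $195, leaving $136.
At $303,650 — income exceeds $293,700 by $9,950 → 25 increments × $15 = $375 ≥ base, so the credit is $0.
Lost: $136 − $0 = $136.

$136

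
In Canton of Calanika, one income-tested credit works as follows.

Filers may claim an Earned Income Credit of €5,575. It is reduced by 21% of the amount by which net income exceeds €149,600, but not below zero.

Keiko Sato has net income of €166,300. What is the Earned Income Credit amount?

€2,068

Earned Income Credit: 21% of the €16,700 excess over €149,600 is €3,507; credit = €5,575 − €3,507 = €2,068.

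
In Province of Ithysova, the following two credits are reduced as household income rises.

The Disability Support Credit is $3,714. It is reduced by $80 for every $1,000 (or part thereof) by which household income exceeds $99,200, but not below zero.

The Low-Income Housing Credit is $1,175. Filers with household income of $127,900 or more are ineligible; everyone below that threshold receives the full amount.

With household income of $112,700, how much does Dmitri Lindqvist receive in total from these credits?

$3,769

Disability Support Credit: income exceeds $99,200 by $13,500, which is 14 full-or-partial $1,000 increments; reduction = 14 × $80 = $1,120, leaving $2,594.
Low-Income Housing Credit: $112,700 is below the $127,900 cutoff, so the full $1,175 applies.
Total: $2,594 + $1,175 = $3,769.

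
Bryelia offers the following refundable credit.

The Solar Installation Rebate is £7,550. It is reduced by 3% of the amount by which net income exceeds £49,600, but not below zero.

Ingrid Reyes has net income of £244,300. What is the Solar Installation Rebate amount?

£1,709

Solar Installation Rebate: 3% of the £194,700 excess over £49,600 is £5,841; credit = £7,550 − £5,841 = £1,709.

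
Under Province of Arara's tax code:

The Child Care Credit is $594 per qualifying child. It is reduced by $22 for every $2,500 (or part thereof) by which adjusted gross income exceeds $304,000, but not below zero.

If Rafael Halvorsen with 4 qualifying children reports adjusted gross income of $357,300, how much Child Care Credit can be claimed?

Child Care Credit: base = 4 × $594 = $2,376. income exceeds $304,000 by $53,300, which is 22 full-or-partial $2,500 increments; reduction = 22 × $22 = $484, leaving $1,892.

$1,892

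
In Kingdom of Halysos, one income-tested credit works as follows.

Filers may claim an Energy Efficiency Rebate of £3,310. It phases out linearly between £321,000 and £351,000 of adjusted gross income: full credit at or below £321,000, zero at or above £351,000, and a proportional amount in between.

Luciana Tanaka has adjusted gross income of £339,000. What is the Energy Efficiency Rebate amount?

Energy Efficiency Rebate: £339,000 is £18,000 into a £30,000 phase-out range, leaving 12,000/30,000 of the credit: £3,310 × 12,000/30,000 = £1,324.

£1,324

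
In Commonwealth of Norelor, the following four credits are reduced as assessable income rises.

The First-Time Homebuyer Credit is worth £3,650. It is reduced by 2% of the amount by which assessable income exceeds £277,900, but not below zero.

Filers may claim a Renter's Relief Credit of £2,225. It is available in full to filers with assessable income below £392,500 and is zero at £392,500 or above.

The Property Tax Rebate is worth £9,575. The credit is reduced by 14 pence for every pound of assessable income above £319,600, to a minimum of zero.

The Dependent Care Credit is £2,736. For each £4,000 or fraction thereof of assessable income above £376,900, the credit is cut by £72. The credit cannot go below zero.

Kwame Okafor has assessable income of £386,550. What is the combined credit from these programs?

£6,424

First-Time Homebuyer Credit: 2% of the £108,650 excess over £277,900 is £2,173; credit = £3,650 − £2,173 = £1,477.
Renter's Relief Credit: £386,550 is below the £392,500 cutoff, so the full £2,225 applies.
Property Tax Rebate: 14% of the £66,950 excess over £319,600 is £9,373; credit = £9,575 − £9,373 = £202.
Dependent Care Credit: income exceeds £376,900 by £9,650, which is 3 full-or-partial £4,000 increments; reduction = 3 × £72 = £216, leaving £2,520.
Total: £1,477 + £2,225 + £202 + £2,520 = £6,424.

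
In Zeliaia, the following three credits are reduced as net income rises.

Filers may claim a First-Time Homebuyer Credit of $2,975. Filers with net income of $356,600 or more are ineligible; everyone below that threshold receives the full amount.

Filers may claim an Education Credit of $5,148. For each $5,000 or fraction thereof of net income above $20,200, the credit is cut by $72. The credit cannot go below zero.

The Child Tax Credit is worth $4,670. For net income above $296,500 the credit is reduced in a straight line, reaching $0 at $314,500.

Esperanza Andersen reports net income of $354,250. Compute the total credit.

First-Time Homebuyer Credit: $354,250 is below the $356,600 cutoff, so the full $2,975 applies.
Education Credit: income exceeds $20,200 by $334,050, which is 67 full-or-partial $5,000 increments; reduction = 67 × $72 = $4,824, leaving $324.
Child Tax Credit: $354,250 is at or above $314,500, so the credit is $0.
Total: $2,975 + $324 + $0 = $3,299.

$3,299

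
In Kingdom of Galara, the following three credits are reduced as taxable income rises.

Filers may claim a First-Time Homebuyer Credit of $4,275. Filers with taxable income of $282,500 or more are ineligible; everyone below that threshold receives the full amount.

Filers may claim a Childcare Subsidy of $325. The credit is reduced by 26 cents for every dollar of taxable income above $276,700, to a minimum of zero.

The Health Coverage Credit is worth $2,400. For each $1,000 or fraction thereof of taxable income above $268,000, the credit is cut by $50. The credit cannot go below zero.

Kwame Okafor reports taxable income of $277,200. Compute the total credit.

$6,370

First-Time Homebuyer Credit: $277,200 is below the $282,500 cutoff, so the full $4,275 applies.
Childcare Subsidy: 26% of the $500 excess over $276,700 is $130; credit = $325 − $130 = $195.
Health Coverage Credit: income exceeds $268,000 by $9,200, which is 10 full-or-partial $1,000 increments; reduction = 10 × $50 = $500, leaving $1,900.
Total: $4,275 + $195 + $1,900 = $6,370.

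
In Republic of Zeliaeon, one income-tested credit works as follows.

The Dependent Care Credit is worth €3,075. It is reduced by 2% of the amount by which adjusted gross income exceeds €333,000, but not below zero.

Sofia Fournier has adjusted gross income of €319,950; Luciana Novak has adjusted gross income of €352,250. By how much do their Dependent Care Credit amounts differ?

€385

Sofia (€319,950): Dependent Care Credit: €319,950 is at or below the €333,000 threshold, so the full €3,075 applies.
Luciana (€352,250): Dependent Care Credit: 2% of the €19,250 excess over €333,000 is €385; credit = €3,075 − €385 = €2,690.
Difference: |€3,075 − €2,690| = €385.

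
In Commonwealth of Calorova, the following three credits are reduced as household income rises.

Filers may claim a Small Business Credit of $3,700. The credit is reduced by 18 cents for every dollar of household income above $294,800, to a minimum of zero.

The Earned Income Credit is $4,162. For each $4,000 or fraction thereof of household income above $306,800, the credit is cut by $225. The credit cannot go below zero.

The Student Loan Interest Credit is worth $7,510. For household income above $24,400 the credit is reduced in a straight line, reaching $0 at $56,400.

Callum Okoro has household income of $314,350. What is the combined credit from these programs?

$3,893

Small Business Credit: 18% of the $19,550 excess over $294,800 is $3,519; credit = $3,700 − $3,519 = $181.
Earned Income Credit: income exceeds $306,800 by $7,550, which is 2 full-or-partial $4,000 increments; reduction = 2 × $225 = $450, leaving $3,712.
Student Loan Interest Credit: $314,350 is at or above $56,400, so the credit is $0.
Total: $181 + $3,712 + $0 = $3,893.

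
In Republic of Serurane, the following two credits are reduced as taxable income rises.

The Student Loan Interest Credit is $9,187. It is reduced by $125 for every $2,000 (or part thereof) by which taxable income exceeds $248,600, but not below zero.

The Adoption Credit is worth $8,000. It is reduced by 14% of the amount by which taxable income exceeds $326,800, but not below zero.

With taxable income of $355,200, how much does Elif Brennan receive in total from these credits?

Student Loan Interest Credit: income exceeds $248,600 by $106,600, which is 54 full-or-partial $2,000 increments; reduction = 54 × $125 = $6,750, leaving $2,437.
Adoption Credit: 14% of the $28,400 excess over $326,800 is $3,976; credit = $8,000 − $3,976 = $4,024.
Total: $2,437 + $4,024 = $6,461.

$6,461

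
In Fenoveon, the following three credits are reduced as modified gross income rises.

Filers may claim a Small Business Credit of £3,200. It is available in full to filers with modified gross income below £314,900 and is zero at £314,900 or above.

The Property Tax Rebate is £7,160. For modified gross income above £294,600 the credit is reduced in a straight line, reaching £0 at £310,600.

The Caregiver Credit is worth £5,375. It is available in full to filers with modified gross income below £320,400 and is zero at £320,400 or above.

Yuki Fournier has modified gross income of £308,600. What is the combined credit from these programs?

£9,470

Small Business Credit: £308,600 is below the £314,900 cutoff, so the full £3,200 applies.
Property Tax Rebate: £308,600 is £14,000 into a £16,000 phase-out range, leaving 2,000/16,000 of the credit: £7,160 × 2,000/16,000 = £895.
Caregiver Credit: £308,600 is below the £320,400 cutoff, so the full £5,375 applies.
Total: £3,200 + £895 + £5,375 = £9,470.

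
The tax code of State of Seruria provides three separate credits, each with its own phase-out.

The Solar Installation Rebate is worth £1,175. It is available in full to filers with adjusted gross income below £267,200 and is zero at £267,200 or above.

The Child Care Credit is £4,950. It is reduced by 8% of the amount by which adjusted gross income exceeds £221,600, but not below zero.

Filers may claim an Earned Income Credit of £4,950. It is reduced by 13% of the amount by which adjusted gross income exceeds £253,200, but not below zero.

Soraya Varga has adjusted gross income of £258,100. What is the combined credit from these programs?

£7,518

Solar Installation Rebate: £258,100 is below the £267,200 cutoff, so the full £1,175 applies.
Child Care Credit: 8% of the £36,500 excess over £221,600 is £2,920; credit = £4,950 − £2,920 = £2,030.
Earned Income Credit: 13% of the £4,900 excess over £253,200 is £637; credit = £4,950 − £637 = £4,313.
Total: £1,175 + £2,030 + £4,313 = £7,518.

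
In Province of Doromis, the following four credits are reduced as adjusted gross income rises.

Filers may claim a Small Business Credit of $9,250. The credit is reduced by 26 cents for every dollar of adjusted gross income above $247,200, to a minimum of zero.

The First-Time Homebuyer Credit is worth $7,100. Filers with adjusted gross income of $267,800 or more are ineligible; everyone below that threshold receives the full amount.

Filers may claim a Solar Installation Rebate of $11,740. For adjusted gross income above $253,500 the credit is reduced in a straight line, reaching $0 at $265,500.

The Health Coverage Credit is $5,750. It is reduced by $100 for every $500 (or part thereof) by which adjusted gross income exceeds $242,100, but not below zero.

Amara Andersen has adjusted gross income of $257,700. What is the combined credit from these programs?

Small Business Credit: 26% of the $10,500 excess over $247,200 is $2,730; credit = $9,250 − $2,730 = $6,520.
First-Time Homebuyer Credit: $257,700 is below the $267,800 cutoff, so the full $7,100 applies.
Solar Installation Rebate: $257,700 is $4,200 into a $12,000 phase-out range, leaving 7,800/12,000 of the credit: $11,740 × 7,800/12,000 = $7,631.
Health Coverage Credit: income exceeds $242,100 by $15,600, which is 32 full-or-partial $500 increments; reduction = 32 × $100 = $3,200, leaving $2,550.
Total: $6,520 + $7,100 + $7,631 + $2,550 = $23,801.

$23,801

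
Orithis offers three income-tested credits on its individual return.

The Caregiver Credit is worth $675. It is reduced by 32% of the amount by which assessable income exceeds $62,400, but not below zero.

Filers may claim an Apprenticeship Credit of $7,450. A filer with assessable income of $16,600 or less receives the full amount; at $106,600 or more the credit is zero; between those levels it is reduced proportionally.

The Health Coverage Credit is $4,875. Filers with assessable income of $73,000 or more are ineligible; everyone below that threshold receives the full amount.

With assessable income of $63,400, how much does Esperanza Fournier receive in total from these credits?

$8,806

Caregiver Credit: 32% of the $1,000 excess over $62,400 is $320; credit = $675 − $320 = $355.
Apprenticeship Credit: $63,400 is $46,800 into a $90,000 phase-out range, leaving 43,200/90,000 of the credit: $7,450 × 43,200/90,000 = $3,576.
Health Coverage Credit: $63,400 is below the $73,000 cutoff, so the full $4,875 applies.
Total: $355 + $3,576 + $4,875 = $8,806.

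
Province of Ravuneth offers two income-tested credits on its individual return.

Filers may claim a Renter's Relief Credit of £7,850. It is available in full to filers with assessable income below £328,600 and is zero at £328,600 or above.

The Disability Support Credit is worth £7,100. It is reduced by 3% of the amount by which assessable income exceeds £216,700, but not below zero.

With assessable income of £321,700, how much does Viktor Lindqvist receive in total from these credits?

£11,800

Renter's Relief Credit: £321,700 is below the £328,600 cutoff, so the full £7,850 applies.
Disability Support Credit: 3% of the £105,000 excess over £216,700 is £3,150; credit = £7,100 − £3,150 = £3,950.
Total: £7,850 + £3,950 = £11,800.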